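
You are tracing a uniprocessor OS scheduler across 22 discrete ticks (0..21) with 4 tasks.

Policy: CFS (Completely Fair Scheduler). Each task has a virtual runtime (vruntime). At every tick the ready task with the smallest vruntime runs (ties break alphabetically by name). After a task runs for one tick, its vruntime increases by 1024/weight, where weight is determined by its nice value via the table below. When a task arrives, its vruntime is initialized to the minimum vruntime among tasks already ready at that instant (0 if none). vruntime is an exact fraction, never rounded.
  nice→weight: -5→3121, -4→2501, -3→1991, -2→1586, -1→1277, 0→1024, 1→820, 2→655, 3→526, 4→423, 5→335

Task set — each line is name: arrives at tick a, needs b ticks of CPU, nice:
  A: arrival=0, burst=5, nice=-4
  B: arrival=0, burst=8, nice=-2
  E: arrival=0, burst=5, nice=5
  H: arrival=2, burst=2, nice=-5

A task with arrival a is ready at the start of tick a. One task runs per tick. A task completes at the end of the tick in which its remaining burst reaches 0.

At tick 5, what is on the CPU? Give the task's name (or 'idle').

running at tick 5 = A

t=0: vr[A=0 B=0 E=0] → run A
t=1: vr[A=1024/2501 B=0 E=0] → run B
t=2: vr[A=1024/2501 B=512/793 E=0 H=0] → run E
t=3: vr[A=1024/2501 B=512/793 E=1024/335 H=0] → run H
t=4: vr[A=1024/2501 B=512/793 E=1024/335 H=1024/3121] → run H
t=5: vr[A=1024/2501 B=512/793 E=1024/335] → run A
t=6: vr[A=2048/2501 B=512/793 E=1024/335] → run B
t=7: vr[A=2048/2501 B=1024/793 E=1024/335] → run A
t=8: vr[A=3072/2501 B=1024/793 E=1024/335] → run A
t=9: vr[A=4096/2501 B=1024/793 E=1024/335] → run B
t=10: vr[A=4096/2501 B=1536/793 E=1024/335] → run A
t=11: vr[B=1536/793 E=1024/335] → run B
t=12: vr[B=2048/793 E=1024/335] → run B
t=13: vr[B=2560/793 E=1024/335] → run E
t=14: vr[B=2560/793 E=2048/335] → run B
t=15: vr[B=3072/793 E=2048/335] → run B
t=16: vr[B=3584/793 E=2048/335] → run B
t=17: vr[E=2048/335] → run E
t=18: vr[E=3072/335] → run E
t=19: vr[E=4096/335] → run E
t=20: (idle)
t=21: (idle)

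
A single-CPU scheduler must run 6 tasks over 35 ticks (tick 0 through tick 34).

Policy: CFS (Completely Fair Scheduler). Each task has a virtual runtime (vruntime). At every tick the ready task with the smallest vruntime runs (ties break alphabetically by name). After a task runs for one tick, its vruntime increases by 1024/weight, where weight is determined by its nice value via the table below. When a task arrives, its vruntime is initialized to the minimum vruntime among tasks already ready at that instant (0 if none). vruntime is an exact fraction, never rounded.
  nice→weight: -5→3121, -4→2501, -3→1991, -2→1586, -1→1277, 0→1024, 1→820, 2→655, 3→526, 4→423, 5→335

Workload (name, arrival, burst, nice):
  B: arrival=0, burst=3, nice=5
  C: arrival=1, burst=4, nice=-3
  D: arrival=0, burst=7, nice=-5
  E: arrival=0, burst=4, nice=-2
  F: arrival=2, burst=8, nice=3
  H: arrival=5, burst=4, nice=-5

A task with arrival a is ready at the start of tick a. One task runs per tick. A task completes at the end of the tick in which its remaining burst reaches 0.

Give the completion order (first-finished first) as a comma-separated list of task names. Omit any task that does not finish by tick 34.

completion order = H, C, E, D, B, F

t=0: vr[B=0 D=0 E=0] → run B
t=1: vr[B=1024/335 C=0 D=0 E=0] → run C
t=2: vr[B=1024/335 C=1024/1991 D=0 E=0 F=0] → run D
t=3: vr[B=1024/335 C=1024/1991 D=1024/3121 E=0 F=0] → run E
t=4: vr[B=1024/335 C=1024/1991 D=1024/3121 E=512/793 F=0] → run F
t=5: vr[B=1024/335 C=1024/1991 D=1024/3121 E=512/793 F=512/263 H=1024/3121] → run D
t=6: vr[B=1024/335 C=1024/1991 D=2048/3121 E=512/793 F=512/263 H=1024/3121] → run H
t=7: vr[B=1024/335 C=1024/1991 D=2048/3121 E=512/793 F=512/263 H=2048/3121] → run C
t=8: vr[B=1024/335 C=2048/1991 D=2048/3121 E=512/793 F=512/263 H=2048/3121] → run E
t=9: vr[B=1024/335 C=2048/1991 D=2048/3121 E=1024/793 F=512/263 H=2048/3121] → run D
t=10: vr[B=1024/335 C=2048/1991 D=3072/3121 E=1024/793 F=512/263 H=2048/3121] → run H
t=11: vr[B=1024/335 C=2048/1991 D=3072/3121 E=1024/793 F=512/263 H=3072/3121] → run D
t=12: vr[B=1024/335 C=2048/1991 D=4096/3121 E=1024/793 F=512/263 H=3072/3121] → run H
t=13: vr[B=1024/335 C=2048/1991 D=4096/3121 E=1024/793 F=512/263 H=4096/3121] → run C
t=14: vr[B=1024/335 C=3072/1991 D=4096/3121 E=1024/793 F=512/263 H=4096/3121] → run E
t=15: vr[B=1024/335 C=3072/1991 D=4096/3121 E=1536/793 F=512/263 H=4096/3121] → run D
t=16: vr[B=1024/335 C=3072/1991 D=5120/3121 E=1536/793 F=512/263 H=4096/3121] → run H
t=17: vr[B=1024/335 C=3072/1991 D=5120/3121 E=1536/793 F=512/263] → run C
t=18: vr[B=1024/335 D=5120/3121 E=1536/793 F=512/263] → run D
t=19: vr[B=1024/335 D=6144/3121 E=1536/793 F=512/263] → run E
t=20: vr[B=1024/335 D=6144/3121 F=512/263] → run F
t=21: vr[B=1024/335 D=6144/3121 F=1024/263] → run D
t=22: vr[B=1024/335 F=1024/263] → run B
t=23: vr[B=2048/335 F=1024/263] → run F
t=24: vr[B=2048/335 F=1536/263] → run F
t=25: vr[B=2048/335 F=2048/263] → run B
t=26: vr[F=2048/263] → run F
t=27: vr[F=2560/263] → run F
t=28: vr[F=3072/263] → run F
t=29: vr[F=3584/263] → run F
t=30: (idle)
t=31: (idle)
t=32: (idle)
t=33: (idle)
t=34: (idle)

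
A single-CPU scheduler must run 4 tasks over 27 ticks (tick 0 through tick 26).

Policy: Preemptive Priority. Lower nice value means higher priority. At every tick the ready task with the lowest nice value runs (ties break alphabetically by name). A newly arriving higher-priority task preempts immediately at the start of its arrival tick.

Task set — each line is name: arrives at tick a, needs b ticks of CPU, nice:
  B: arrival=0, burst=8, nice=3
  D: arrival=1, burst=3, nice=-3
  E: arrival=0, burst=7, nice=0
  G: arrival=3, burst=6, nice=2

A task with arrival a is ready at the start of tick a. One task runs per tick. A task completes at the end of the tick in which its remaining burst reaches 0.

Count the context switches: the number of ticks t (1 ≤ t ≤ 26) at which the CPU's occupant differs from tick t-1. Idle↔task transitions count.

context switches = 5

t=0: ready={B,E} → run E
t=1: ready={B,D,E} → run D
t=2: ready={B,D,E} → run D
t=3: ready={B,D,E,G} → run D
t=4: ready={B,E,G} → run E
t=5: ready={B,E,G} → run E
t=6: ready={B,E,G} → run E
t=7: ready={B,E,G} → run E
t=8: ready={B,E,G} → run E
t=9: ready={B,E,G} → run E
t=10: ready={B,G} → run G
t=11: ready={B,G} → run G
t=12: ready={B,G} → run G
t=13: ready={B,G} → run G
t=14: ready={B,G} → run G
t=15: ready={B,G} → run G
t=16: ready={B} → run B
t=17: ready={B} → run B
t=18: ready={B} → run B
t=19: ready={B} → run B
t=20: ready={B} → run B
t=21: ready={B} → run B
t=22: ready={B} → run B
t=23: ready={B} → run B
t=24: (idle)
t=25: (idle)
t=26: (idle)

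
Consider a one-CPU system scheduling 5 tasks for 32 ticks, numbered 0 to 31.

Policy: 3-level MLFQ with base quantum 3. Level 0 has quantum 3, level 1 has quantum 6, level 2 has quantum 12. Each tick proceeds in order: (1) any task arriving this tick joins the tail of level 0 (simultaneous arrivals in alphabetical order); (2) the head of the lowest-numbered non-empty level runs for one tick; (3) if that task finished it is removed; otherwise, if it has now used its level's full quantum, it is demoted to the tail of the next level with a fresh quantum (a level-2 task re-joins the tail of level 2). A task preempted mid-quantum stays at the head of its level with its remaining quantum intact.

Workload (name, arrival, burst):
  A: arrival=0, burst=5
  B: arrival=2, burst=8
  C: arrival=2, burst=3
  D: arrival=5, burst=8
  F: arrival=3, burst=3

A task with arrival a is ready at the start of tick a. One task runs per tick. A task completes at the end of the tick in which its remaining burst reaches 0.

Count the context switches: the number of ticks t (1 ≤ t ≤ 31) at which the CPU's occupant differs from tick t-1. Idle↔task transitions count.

t=0: L0/L1/L2 = A/-/- → run A
t=1: L0/L1/L2 = A/-/- → run A
t=2: L0/L1/L2 = ABC/-/- → run A
t=3: L0/L1/L2 = BCF/A/- → run B
t=4: L0/L1/L2 = BCF/A/- → run B
t=5: L0/L1/L2 = BCFD/A/- → run B
t=6: L0/L1/L2 = CFD/AB/- → run C
t=7: L0/L1/L2 = CFD/AB/- → run C
t=8: L0/L1/L2 = CFD/AB/- → run C
t=9: L0/L1/L2 = FD/AB/- → run F
t=10: L0/L1/L2 = FD/AB/- → run F
t=11: L0/L1/L2 = FD/AB/- → run F
t=12: L0/L1/L2 = D/AB/- → run D
t=13: L0/L1/L2 = D/AB/- → run D
t=14: L0/L1/L2 = D/AB/- → run D
t=15: L0/L1/L2 = -/ABD/- → run A
t=16: L0/L1/L2 = -/ABD/- → run A
t=17: L0/L1/L2 = -/BD/- → run B
t=18: L0/L1/L2 = -/BD/- → run B
t=19: L0/L1/L2 = -/BD/- → run B
t=20: L0/L1/L2 = -/BD/- → run B
t=21: L0/L1/L2 = -/BD/- → run B
t=22: L0/L1/L2 = -/D/- → run D
t=23: L0/L1/L2 = -/D/- → run D
t=24: L0/L1/L2 = -/D/- → run D
t=25: L0/L1/L2 = -/D/- → run D
t=26: L0/L1/L2 = -/D/- → run D
t=27: (idle)
t=28: (idle)
t=29: (idle)
t=30: (idle)
t=31: (idle)

context switches = 8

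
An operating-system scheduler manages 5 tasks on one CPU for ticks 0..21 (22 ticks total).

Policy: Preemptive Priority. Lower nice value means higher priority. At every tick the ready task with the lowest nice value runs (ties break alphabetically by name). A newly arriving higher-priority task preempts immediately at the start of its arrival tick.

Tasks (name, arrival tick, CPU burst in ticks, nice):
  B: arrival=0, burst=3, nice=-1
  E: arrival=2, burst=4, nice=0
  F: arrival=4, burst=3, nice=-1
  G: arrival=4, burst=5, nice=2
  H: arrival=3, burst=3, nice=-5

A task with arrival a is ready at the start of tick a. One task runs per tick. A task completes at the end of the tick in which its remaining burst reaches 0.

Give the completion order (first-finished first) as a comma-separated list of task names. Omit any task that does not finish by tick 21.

completion order = B, H, F, E, G

t=0: ready={B} → run B
t=1: ready={B} → run B
t=2: ready={B,E} → run B
t=3: ready={E,H} → run H
t=4: ready={E,F,G,H} → run H
t=5: ready={E,F,G,H} → run H
t=6: ready={E,F,G} → run F
t=7: ready={E,F,G} → run F
t=8: ready={E,F,G} → run F
t=9: ready={E,G} → run E
t=10: ready={E,G} → run E
t=11: ready={E,G} → run E
t=12: ready={E,G} → run E
t=13: ready={G} → run G
t=14: ready={G} → run G
t=15: ready={G} → run G
t=16: ready={G} → run G
t=17: ready={G} → run G
t=18: (idle)
t=19: (idle)
t=20: (idle)
t=21: (idle)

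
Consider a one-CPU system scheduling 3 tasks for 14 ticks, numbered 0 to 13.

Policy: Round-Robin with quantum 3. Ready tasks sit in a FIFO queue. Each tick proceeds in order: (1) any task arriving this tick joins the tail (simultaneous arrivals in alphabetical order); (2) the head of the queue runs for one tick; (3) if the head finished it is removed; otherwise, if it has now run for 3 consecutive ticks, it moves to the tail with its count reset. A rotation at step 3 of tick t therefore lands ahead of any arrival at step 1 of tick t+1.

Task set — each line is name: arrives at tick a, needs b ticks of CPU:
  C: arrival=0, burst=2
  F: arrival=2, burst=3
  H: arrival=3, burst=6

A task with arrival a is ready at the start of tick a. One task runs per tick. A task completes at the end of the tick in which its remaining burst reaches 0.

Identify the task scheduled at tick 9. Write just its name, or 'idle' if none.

running at tick 9 = H

t=0: queue=[C] q_used=0 → run C
t=1: queue=[C] q_used=1 → run C
t=2: queue=[F] q_used=0 → run F
t=3: queue=[F,H] q_used=1 → run F
t=4: queue=[F,H] q_used=2 → run F
t=5: queue=[H] q_used=0 → run H
t=6: queue=[H] q_used=1 → run H
t=7: queue=[H] q_used=2 → run H
t=8: queue=[H] q_used=0 → run H
t=9: queue=[H] q_used=1 → run H
t=10: queue=[H] q_used=2 → run H
t=11: (idle)
t=12: (idle)
t=13: (idle)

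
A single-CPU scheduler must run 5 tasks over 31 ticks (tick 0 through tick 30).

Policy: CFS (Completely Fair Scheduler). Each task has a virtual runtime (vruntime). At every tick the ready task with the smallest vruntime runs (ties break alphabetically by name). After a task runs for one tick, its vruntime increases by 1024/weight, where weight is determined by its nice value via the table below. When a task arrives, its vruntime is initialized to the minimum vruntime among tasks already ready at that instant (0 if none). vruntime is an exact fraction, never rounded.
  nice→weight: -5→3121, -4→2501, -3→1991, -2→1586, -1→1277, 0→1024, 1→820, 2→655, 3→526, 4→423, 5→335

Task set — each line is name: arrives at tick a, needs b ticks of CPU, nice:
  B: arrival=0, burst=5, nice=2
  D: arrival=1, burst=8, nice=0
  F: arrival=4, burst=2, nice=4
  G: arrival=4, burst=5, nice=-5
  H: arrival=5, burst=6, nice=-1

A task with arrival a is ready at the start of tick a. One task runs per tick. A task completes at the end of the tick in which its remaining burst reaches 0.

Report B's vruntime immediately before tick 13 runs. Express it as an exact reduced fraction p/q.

t=0: vr[B=0] → run B
t=1: vr[B=1024/655 D=1024/655] → run B
t=2: vr[B=2048/655 D=1024/655] → run D
t=3: vr[B=2048/655 D=1679/655] → run D
t=4: vr[B=2048/655 D=2334/655 F=2048/655 G=2048/655] → run B
t=5: vr[B=3072/655 D=2334/655 F=2048/655 G=2048/655 H=2048/655] → run F
t=6: vr[B=3072/655 D=2334/655 F=1537024/277065 G=2048/655 H=2048/655] → run G
t=7: vr[B=3072/655 D=2334/655 F=1537024/277065 G=7062528/2044255 H=2048/655] → run H
t=8: vr[B=3072/655 D=2334/655 F=1537024/277065 G=7062528/2044255 H=3286016/836435] → run G
t=9: vr[B=3072/655 D=2334/655 F=1537024/277065 G=7733248/2044255 H=3286016/836435] → run D
t=10: vr[B=3072/655 D=2989/655 F=1537024/277065 G=7733248/2044255 H=3286016/836435] → run G
t=11: vr[B=3072/655 D=2989/655 F=1537024/277065 G=8403968/2044255 H=3286016/836435] → run H
t=12: vr[B=3072/655 D=2989/655 F=1537024/277065 G=8403968/2044255 H=3956736/836435] → run G
t=13: vr[B=3072/655 D=2989/655 F=1537024/277065 G=9074688/2044255 H=3956736/836435] → run G
t=14: vr[B=3072/655 D=2989/655 F=1537024/277065 H=3956736/836435] → run D
t=15: vr[B=3072/655 D=3644/655 F=1537024/277065 H=3956736/836435] → run B
t=16: vr[B=4096/655 D=3644/655 F=1537024/277065 H=3956736/836435] → run H
t=17: vr[B=4096/655 D=3644/655 F=1537024/277065 H=4627456/836435] → run H
t=18: vr[B=4096/655 D=3644/655 F=1537024/277065 H=5298176/836435] → run F
t=19: vr[B=4096/655 D=3644/655 H=5298176/836435] → run D
t=20: vr[B=4096/655 D=4299/655 H=5298176/836435] → run B
t=21: vr[D=4299/655 H=5298176/836435] → run H
t=22: vr[D=4299/655 H=5968896/836435] → run D
t=23: vr[D=4954/655 H=5968896/836435] → run H
t=24: vr[D=4954/655] → run D
t=25: vr[D=5609/655] → run D
t=26: (idle)
t=27: (idle)
t=28: (idle)
t=29: (idle)
t=30: (idle)

vruntime(B, start of tick 13) = 3072/655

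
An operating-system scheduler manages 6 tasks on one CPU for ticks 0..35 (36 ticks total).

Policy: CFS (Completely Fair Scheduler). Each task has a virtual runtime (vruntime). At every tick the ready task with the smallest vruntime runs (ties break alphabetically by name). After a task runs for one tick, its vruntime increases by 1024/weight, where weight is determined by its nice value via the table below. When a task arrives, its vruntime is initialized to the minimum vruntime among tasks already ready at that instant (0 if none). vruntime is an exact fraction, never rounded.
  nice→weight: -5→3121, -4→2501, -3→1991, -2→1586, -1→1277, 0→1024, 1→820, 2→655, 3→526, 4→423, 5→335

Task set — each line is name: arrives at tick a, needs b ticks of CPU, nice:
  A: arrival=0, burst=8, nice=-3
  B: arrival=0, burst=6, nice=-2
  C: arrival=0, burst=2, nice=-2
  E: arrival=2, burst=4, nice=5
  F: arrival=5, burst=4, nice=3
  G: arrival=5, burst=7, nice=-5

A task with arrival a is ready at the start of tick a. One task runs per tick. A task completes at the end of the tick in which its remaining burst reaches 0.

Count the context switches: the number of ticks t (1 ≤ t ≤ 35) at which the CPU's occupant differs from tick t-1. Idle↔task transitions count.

context switches = 30

t=0: vr[A=0 B=0 C=0] → run A
t=1: vr[A=1024/1991 B=0 C=0] → run B
t=2: vr[A=1024/1991 B=512/793 C=0 E=0] → run C
t=3: vr[A=1024/1991 B=512/793 C=512/793 E=0] → run E
t=4: vr[A=1024/1991 B=512/793 C=512/793 E=1024/335] → run A
t=5: vr[A=2048/1991 B=512/793 C=512/793 E=1024/335 F=512/793 G=512/793] → run B
t=6: vr[A=2048/1991 B=1024/793 C=512/793 E=1024/335 F=512/793 G=512/793] → run C
t=7: vr[A=2048/1991 B=1024/793 E=1024/335 F=512/793 G=512/793] → run F
t=8: vr[A=2048/1991 B=1024/793 E=1024/335 F=540672/208559 G=512/793] → run G
t=9: vr[A=2048/1991 B=1024/793 E=1024/335 F=540672/208559 G=2409984/2474953] → run G
t=10: vr[A=2048/1991 B=1024/793 E=1024/335 F=540672/208559 G=3222016/2474953] → run A
t=11: vr[A=3072/1991 B=1024/793 E=1024/335 F=540672/208559 G=3222016/2474953] → run B
t=12: vr[A=3072/1991 B=1536/793 E=1024/335 F=540672/208559 G=3222016/2474953] → run G
t=13: vr[A=3072/1991 B=1536/793 E=1024/335 F=540672/208559 G=4034048/2474953] → run A
t=14: vr[A=4096/1991 B=1536/793 E=1024/335 F=540672/208559 G=4034048/2474953] → run G
t=15: vr[A=4096/1991 B=1536/793 E=1024/335 F=540672/208559 G=4846080/2474953] → run B
t=16: vr[A=4096/1991 B=2048/793 E=1024/335 F=540672/208559 G=4846080/2474953] → run G
t=17: vr[A=4096/1991 B=2048/793 E=1024/335 F=540672/208559 G=5658112/2474953] → run A
t=18: vr[A=5120/1991 B=2048/793 E=1024/335 F=540672/208559 G=5658112/2474953] → run G
t=19: vr[A=5120/1991 B=2048/793 E=1024/335 F=540672/208559 G=6470144/2474953] → run A
t=20: vr[A=6144/1991 B=2048/793 E=1024/335 F=540672/208559 G=6470144/2474953] → run B
t=21: vr[A=6144/1991 B=2560/793 E=1024/335 F=540672/208559 G=6470144/2474953] → run F
t=22: vr[A=6144/1991 B=2560/793 E=1024/335 F=946688/208559 G=6470144/2474953] → run G
t=23: vr[A=6144/1991 B=2560/793 E=1024/335 F=946688/208559] → run E
t=24: vr[A=6144/1991 B=2560/793 E=2048/335 F=946688/208559] → run A
t=25: vr[A=7168/1991 B=2560/793 E=2048/335 F=946688/208559] → run B
t=26: vr[A=7168/1991 E=2048/335 F=946688/208559] → run A
t=27: vr[E=2048/335 F=946688/208559] → run F
t=28: vr[E=2048/335 F=1352704/208559] → run E
t=29: vr[E=3072/335 F=1352704/208559] → run F
t=30: vr[E=3072/335] → run E
t=31: (idle)
t=32: (idle)
t=33: (idle)
t=34: (idle)
t=35: (idle)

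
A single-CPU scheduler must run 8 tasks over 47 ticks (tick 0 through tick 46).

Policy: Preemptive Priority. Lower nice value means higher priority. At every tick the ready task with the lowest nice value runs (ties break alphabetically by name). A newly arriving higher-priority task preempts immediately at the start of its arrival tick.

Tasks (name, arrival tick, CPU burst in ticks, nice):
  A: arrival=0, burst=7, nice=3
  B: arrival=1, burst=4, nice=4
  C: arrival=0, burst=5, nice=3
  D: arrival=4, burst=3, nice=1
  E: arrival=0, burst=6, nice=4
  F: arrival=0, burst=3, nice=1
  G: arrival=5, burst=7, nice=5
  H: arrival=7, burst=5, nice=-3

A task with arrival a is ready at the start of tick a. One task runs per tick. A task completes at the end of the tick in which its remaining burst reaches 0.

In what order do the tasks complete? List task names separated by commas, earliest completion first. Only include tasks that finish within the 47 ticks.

completion order = F, D, H, A, C, B, E, G

t=0: ready={A,C,E,F} → run F
t=1: ready={A,B,C,E,F} → run F
t=2: ready={A,B,C,E,F} → run F
t=3: ready={A,B,C,E} → run A
t=4: ready={A,B,C,D,E} → run D
t=5: ready={A,B,C,D,E,G} → run D
t=6: ready={A,B,C,D,E,G} → run D
t=7: ready={A,B,C,E,G,H} → run H
t=8: ready={A,B,C,E,G,H} → run H
t=9: ready={A,B,C,E,G,H} → run H
t=10: ready={A,B,C,E,G,H} → run H
t=11: ready={A,B,C,E,G,H} → run H
t=12: ready={A,B,C,E,G} → run A
t=13: ready={A,B,C,E,G} → run A
t=14: ready={A,B,C,E,G} → run A
t=15: ready={A,B,C,E,G} → run A
t=16: ready={A,B,C,E,G} → run A
t=17: ready={A,B,C,E,G} → run A
t=18: ready={B,C,E,G} → run C
t=19: ready={B,C,E,G} → run C
t=20: ready={B,C,E,G} → run C
t=21: ready={B,C,E,G} → run C
t=22: ready={B,C,E,G} → run C
t=23: ready={B,E,G} → run B
t=24: ready={B,E,G} → run B
t=25: ready={B,E,G} → run B
t=26: ready={B,E,G} → run B
t=27: ready={E,G} → run E
t=28: ready={E,G} → run E
t=29: ready={E,G} → run E
t=30: ready={E,G} → run E
t=31: ready={E,G} → run E
t=32: ready={E,G} → run E
t=33: ready={G} → run G
t=34: ready={G} → run G
t=35: ready={G} → run G
t=36: ready={G} → run G
t=37: ready={G} → run G
t=38: ready={G} → run G
t=39: ready={G} → run G
t=40: (idle)
t=41: (idle)
t=42: (idle)
t=43: (idle)
t=44: (idle)
t=45: (idle)
t=46: (idle)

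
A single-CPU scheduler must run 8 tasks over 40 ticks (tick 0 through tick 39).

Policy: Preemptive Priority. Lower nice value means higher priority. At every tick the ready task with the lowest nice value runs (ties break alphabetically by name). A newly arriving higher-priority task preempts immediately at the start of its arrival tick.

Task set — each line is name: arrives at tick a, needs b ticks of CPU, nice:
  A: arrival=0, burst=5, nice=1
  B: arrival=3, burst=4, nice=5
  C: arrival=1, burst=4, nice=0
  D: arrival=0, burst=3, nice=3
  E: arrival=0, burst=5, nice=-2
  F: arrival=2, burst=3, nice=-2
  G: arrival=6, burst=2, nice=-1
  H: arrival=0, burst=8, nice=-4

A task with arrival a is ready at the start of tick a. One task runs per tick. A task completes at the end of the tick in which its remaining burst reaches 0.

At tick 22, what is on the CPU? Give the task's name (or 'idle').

running at tick 22 = A

t=0: ready={A,D,E,H} → run H
t=1: ready={A,C,D,E,H} → run H
t=2: ready={A,C,D,E,F,H} → run H
t=3: ready={A,B,C,D,E,F,H} → run H
t=4: ready={A,B,C,D,E,F,H} → run H
t=5: ready={A,B,C,D,E,F,H} → run H
t=6: ready={A,B,C,D,E,F,G,H} → run H
t=7: ready={A,B,C,D,E,F,G,H} → run H
t=8: ready={A,B,C,D,E,F,G} → run E
t=9: ready={A,B,C,D,E,F,G} → run E
t=10: ready={A,B,C,D,E,F,G} → run E
t=11: ready={A,B,C,D,E,F,G} → run E
t=12: ready={A,B,C,D,E,F,G} → run E
t=13: ready={A,B,C,D,F,G} → run F
t=14: ready={A,B,C,D,F,G} → run F
t=15: ready={A,B,C,D,F,G} → run F
t=16: ready={A,B,C,D,G} → run G
t=17: ready={A,B,C,D,G} → run G
t=18: ready={A,B,C,D} → run C
t=19: ready={A,B,C,D} → run C
t=20: ready={A,B,C,D} → run C
t=21: ready={A,B,C,D} → run C
t=22: ready={A,B,D} → run A
t=23: ready={A,B,D} → run A
t=24: ready={A,B,D} → run A
t=25: ready={A,B,D} → run A
t=26: ready={A,B,D} → run A
t=27: ready={B,D} → run D
t=28: ready={B,D} → run D
t=29: ready={B,D} → run D
t=30: ready={B} → run B
t=31: ready={B} → run B
t=32: ready={B} → run B
t=33: ready={B} → run B
t=34: (idle)
t=35: (idle)
t=36: (idle)
t=37: (idle)
t=38: (idle)
t=39: (idle)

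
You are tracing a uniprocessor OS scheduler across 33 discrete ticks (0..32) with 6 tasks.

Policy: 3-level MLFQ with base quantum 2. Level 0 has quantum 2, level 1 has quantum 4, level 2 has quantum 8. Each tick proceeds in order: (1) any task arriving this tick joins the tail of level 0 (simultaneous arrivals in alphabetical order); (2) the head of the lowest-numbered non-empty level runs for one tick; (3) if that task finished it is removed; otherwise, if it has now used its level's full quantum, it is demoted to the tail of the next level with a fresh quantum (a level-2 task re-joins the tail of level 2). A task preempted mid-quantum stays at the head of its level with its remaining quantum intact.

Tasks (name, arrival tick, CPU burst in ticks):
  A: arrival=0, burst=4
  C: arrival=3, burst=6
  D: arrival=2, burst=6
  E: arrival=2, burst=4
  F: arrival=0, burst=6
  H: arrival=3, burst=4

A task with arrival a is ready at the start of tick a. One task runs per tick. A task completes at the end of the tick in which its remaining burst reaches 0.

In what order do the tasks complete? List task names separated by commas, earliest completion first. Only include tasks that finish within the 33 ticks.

t=0: L0/L1/L2 = AF/-/- → run A
t=1: L0/L1/L2 = AF/-/- → run A
t=2: L0/L1/L2 = FDE/A/- → run F
t=3: L0/L1/L2 = FDECH/A/- → run F
t=4: L0/L1/L2 = DECH/AF/- → run D
t=5: L0/L1/L2 = DECH/AF/- → run D
t=6: L0/L1/L2 = ECH/AFD/- → run E
t=7: L0/L1/L2 = ECH/AFD/- → run E
t=8: L0/L1/L2 = CH/AFDE/- → run C
t=9: L0/L1/L2 = CH/AFDE/- → run C
t=10: L0/L1/L2 = H/AFDEC/- → run H
t=11: L0/L1/L2 = H/AFDEC/- → run H
t=12: L0/L1/L2 = -/AFDECH/- → run A
t=13: L0/L1/L2 = -/AFDECH/- → run A
t=14: L0/L1/L2 = -/FDECH/- → run F
t=15: L0/L1/L2 = -/FDECH/- → run F
t=16: L0/L1/L2 = -/FDECH/- → run F
t=17: L0/L1/L2 = -/FDECH/- → run F
t=18: L0/L1/L2 = -/DECH/- → run D
t=19: L0/L1/L2 = -/DECH/- → run D
t=20: L0/L1/L2 = -/DECH/- → run D
t=21: L0/L1/L2 = -/DECH/- → run D
t=22: L0/L1/L2 = -/ECH/- → run E
t=23: L0/L1/L2 = -/ECH/- → run E
t=24: L0/L1/L2 = -/CH/- → run C
t=25: L0/L1/L2 = -/CH/- → run C
t=26: L0/L1/L2 = -/CH/- → run C
t=27: L0/L1/L2 = -/CH/- → run C
t=28: L0/L1/L2 = -/H/- → run H
t=29: L0/L1/L2 = -/H/- → run H
t=30: (idle)
t=31: (idle)
t=32: (idle)

completion order = A, F, D, E, C, H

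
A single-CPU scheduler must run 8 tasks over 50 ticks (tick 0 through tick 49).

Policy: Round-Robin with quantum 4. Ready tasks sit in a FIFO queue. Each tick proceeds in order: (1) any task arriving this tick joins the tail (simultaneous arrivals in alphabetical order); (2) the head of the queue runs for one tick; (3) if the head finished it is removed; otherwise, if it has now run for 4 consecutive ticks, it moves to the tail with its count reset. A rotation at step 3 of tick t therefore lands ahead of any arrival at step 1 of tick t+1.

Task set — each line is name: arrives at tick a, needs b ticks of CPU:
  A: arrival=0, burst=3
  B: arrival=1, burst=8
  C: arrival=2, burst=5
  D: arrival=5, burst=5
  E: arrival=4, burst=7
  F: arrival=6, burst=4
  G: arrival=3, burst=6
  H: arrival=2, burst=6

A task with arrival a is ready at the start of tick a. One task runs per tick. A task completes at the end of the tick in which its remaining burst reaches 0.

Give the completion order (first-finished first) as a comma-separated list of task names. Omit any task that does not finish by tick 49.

completion order = A, F, B, C, H, G, E, D

t=0: queue=[A] q_used=0 → run A
t=1: queue=[A,B] q_used=1 → run A
t=2: queue=[A,B,C,H] q_used=2 → run A
t=3: queue=[B,C,H,G] q_used=0 → run B
t=4: queue=[B,C,H,G,E] q_used=1 → run B
t=5: queue=[B,C,H,G,E,D] q_used=2 → run B
t=6: queue=[B,C,H,G,E,D,F] q_used=3 → run B
t=7: queue=[C,H,G,E,D,F,B] q_used=0 → run C
t=8: queue=[C,H,G,E,D,F,B] q_used=1 → run C
t=9: queue=[C,H,G,E,D,F,B] q_used=2 → run C
t=10: queue=[C,H,G,E,D,F,B] q_used=3 → run C
t=11: queue=[H,G,E,D,F,B,C] q_used=0 → run H
t=12: queue=[H,G,E,D,F,B,C] q_used=1 → run H
t=13: queue=[H,G,E,D,F,B,C] q_used=2 → run H
t=14: queue=[H,G,E,D,F,B,C] q_used=3 → run H
t=15: queue=[G,E,D,F,B,C,H] q_used=0 → run G
t=16: queue=[G,E,D,F,B,C,H] q_used=1 → run G
t=17: queue=[G,E,D,F,B,C,H] q_used=2 → run G
t=18: queue=[G,E,D,F,B,C,H] q_used=3 → run G
t=19: queue=[E,D,F,B,C,H,G] q_used=0 → run E
t=20: queue=[E,D,F,B,C,H,G] q_used=1 → run E
t=21: queue=[E,D,F,B,C,H,G] q_used=2 → run E
t=22: queue=[E,D,F,B,C,H,G] q_used=3 → run E
t=23: queue=[D,F,B,C,H,G,E] q_used=0 → run D
t=24: queue=[D,F,B,C,H,G,E] q_used=1 → run D
t=25: queue=[D,F,B,C,H,G,E] q_used=2 → run D
t=26: queue=[D,F,B,C,H,G,E] q_used=3 → run D
t=27: queue=[F,B,C,H,G,E,D] q_used=0 → run F
t=28: queue=[F,B,C,H,G,E,D] q_used=1 → run F
t=29: queue=[F,B,C,H,G,E,D] q_used=2 → run F
t=30: queue=[F,B,C,H,G,E,D] q_used=3 → run F
t=31: queue=[B,C,H,G,E,D] q_used=0 → run B
t=32: queue=[B,C,H,G,E,D] q_used=1 → run B
t=33: queue=[B,C,H,G,E,D] q_used=2 → run B
t=34: queue=[B,C,H,G,E,D] q_used=3 → run B
t=35: queue=[C,H,G,E,D] q_used=0 → run C
t=36: queue=[H,G,E,D] q_used=0 → run H
t=37: queue=[H,G,E,D] q_used=1 → run H
t=38: queue=[G,E,D] q_used=0 → run G
t=39: queue=[G,E,D] q_used=1 → run G
t=40: queue=[E,D] q_used=0 → run E
t=41: queue=[E,D] q_used=1 → run E
t=42: queue=[E,D] q_used=2 → run E
t=43: queue=[D] q_used=0 → run D
t=44: (idle)
t=45: (idle)
t=46: (idle)
t=47: (idle)
t=48: (idle)
t=49: (idle)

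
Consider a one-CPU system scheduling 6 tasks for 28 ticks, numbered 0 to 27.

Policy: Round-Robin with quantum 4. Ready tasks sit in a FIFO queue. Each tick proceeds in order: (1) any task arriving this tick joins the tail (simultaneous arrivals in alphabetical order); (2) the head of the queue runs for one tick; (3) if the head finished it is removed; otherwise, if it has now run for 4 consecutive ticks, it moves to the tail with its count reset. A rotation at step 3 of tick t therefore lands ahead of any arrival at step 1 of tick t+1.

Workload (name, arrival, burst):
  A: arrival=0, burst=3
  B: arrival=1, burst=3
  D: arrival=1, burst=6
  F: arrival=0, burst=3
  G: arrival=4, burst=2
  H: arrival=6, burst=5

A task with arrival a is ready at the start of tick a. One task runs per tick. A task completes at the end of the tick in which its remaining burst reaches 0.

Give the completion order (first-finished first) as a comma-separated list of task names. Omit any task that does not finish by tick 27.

t=0: queue=[A,F] q_used=0 → run A
t=1: queue=[A,F,B,D] q_used=1 → run A
t=2: queue=[A,F,B,D] q_used=2 → run A
t=3: queue=[F,B,D] q_used=0 → run F
t=4: queue=[F,B,D,G] q_used=1 → run F
t=5: queue=[F,B,D,G] q_used=2 → run F
t=6: queue=[B,D,G,H] q_used=0 → run B
t=7: queue=[B,D,G,H] q_used=1 → run B
t=8: queue=[B,D,G,H] q_used=2 → run B
t=9: queue=[D,G,H] q_used=0 → run D
t=10: queue=[D,G,H] q_used=1 → run D
t=11: queue=[D,G,H] q_used=2 → run D
t=12: queue=[D,G,H] q_used=3 → run D
t=13: queue=[G,H,D] q_used=0 → run G
t=14: queue=[G,H,D] q_used=1 → run G
t=15: queue=[H,D] q_used=0 → run H
t=16: queue=[H,D] q_used=1 → run H
t=17: queue=[H,D] q_used=2 → run H
t=18: queue=[H,D] q_used=3 → run H
t=19: queue=[D,H] q_used=0 → run D
t=20: queue=[D,H] q_used=1 → run D
t=21: queue=[H] q_used=0 → run H
t=22: (idle)
t=23: (idle)
t=24: (idle)
t=25: (idle)
t=26: (idle)
t=27: (idle)

completion order = A, F, B, G, D, H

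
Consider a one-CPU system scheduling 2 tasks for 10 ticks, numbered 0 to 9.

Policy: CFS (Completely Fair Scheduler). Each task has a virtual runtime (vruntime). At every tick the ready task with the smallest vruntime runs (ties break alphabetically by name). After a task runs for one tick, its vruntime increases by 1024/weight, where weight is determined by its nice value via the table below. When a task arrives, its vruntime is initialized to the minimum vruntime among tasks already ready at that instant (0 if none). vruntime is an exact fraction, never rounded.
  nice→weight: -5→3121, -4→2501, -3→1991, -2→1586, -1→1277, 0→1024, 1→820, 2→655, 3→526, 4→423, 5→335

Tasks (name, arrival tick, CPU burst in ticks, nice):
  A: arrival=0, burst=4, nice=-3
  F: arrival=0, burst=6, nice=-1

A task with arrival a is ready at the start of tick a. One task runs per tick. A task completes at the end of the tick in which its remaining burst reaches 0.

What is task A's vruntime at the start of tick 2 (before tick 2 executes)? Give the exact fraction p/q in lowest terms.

vruntime(A, start of tick 2) = 1024/1991

t=0: vr[A=0 F=0] → run A
t=1: vr[A=1024/1991 F=0] → run F
t=2: vr[A=1024/1991 F=1024/1277] → run A
t=3: vr[A=2048/1991 F=1024/1277] → run F
t=4: vr[A=2048/1991 F=2048/1277] → run A
t=5: vr[A=3072/1991 F=2048/1277] → run A
t=6: vr[F=2048/1277] → run F
t=7: vr[F=3072/1277] → run F
t=8: vr[F=4096/1277] → run F
t=9: vr[F=5120/1277] → run F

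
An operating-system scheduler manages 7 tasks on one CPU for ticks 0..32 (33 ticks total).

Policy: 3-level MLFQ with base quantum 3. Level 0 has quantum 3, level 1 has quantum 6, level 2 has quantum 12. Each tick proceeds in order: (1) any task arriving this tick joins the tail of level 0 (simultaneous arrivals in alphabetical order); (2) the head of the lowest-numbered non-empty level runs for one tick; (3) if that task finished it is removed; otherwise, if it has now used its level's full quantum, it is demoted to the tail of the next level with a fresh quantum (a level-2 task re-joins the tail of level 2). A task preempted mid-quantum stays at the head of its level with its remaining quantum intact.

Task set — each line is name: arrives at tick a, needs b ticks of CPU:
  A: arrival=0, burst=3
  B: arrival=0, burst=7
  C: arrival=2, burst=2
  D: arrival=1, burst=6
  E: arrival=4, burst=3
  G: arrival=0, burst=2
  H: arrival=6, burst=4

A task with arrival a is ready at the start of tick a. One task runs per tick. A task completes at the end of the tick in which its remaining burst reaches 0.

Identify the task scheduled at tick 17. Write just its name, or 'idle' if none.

running at tick 17 = H

t=0: L0/L1/L2 = ABG/-/- → run A
t=1: L0/L1/L2 = ABGD/-/- → run A
t=2: L0/L1/L2 = ABGDC/-/- → run A
t=3: L0/L1/L2 = BGDC/-/- → run B
t=4: L0/L1/L2 = BGDCE/-/- → run B
t=5: L0/L1/L2 = BGDCE/-/- → run B
t=6: L0/L1/L2 = GDCEH/B/- → run G
t=7: L0/L1/L2 = GDCEH/B/- → run G
t=8: L0/L1/L2 = DCEH/B/- → run D
t=9: L0/L1/L2 = DCEH/B/- → run D
t=10: L0/L1/L2 = DCEH/B/- → run D
t=11: L0/L1/L2 = CEH/BD/- → run C
t=12: L0/L1/L2 = CEH/BD/- → run C
t=13: L0/L1/L2 = EH/BD/- → run E
t=14: L0/L1/L2 = EH/BD/- → run E
t=15: L0/L1/L2 = EH/BD/- → run E
t=16: L0/L1/L2 = H/BD/- → run H
t=17: L0/L1/L2 = H/BD/- → run H
t=18: L0/L1/L2 = H/BD/- → run H
t=19: L0/L1/L2 = -/BDH/- → run B
t=20: L0/L1/L2 = -/BDH/- → run B
t=21: L0/L1/L2 = -/BDH/- → run B
t=22: L0/L1/L2 = -/BDH/- → run B
t=23: L0/L1/L2 = -/DH/- → run D
t=24: L0/L1/L2 = -/DH/- → run D
t=25: L0/L1/L2 = -/DH/- → run D
t=26: L0/L1/L2 = -/H/- → run H
t=27: (idle)
t=28: (idle)
t=29: (idle)
t=30: (idle)
t=31: (idle)
t=32: (idle)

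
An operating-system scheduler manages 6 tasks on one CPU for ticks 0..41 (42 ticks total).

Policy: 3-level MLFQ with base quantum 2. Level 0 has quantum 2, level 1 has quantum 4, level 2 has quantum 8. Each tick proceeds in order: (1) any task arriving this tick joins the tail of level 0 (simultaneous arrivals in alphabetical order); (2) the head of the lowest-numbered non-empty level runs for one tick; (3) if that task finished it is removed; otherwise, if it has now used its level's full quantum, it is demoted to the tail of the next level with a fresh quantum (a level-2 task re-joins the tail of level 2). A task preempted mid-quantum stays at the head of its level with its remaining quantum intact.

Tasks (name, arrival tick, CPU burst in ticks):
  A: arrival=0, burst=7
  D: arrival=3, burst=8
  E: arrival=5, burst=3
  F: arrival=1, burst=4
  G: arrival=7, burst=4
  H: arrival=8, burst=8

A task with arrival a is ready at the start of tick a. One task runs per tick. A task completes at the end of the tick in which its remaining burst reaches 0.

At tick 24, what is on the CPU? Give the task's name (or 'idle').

running at tick 24 = G

t=0: L0/L1/L2 = A/-/- → run A
t=1: L0/L1/L2 = AF/-/- → run A
t=2: L0/L1/L2 = F/A/- → run F
t=3: L0/L1/L2 = FD/A/- → run F
t=4: L0/L1/L2 = D/AF/- → run D
t=5: L0/L1/L2 = DE/AF/- → run D
t=6: L0/L1/L2 = E/AFD/- → run E
t=7: L0/L1/L2 = EG/AFD/- → run E
t=8: L0/L1/L2 = GH/AFDE/- → run G
t=9: L0/L1/L2 = GH/AFDE/- → run G
t=10: L0/L1/L2 = H/AFDEG/- → run H
t=11: L0/L1/L2 = H/AFDEG/- → run H
t=12: L0/L1/L2 = -/AFDEGH/- → run A
t=13: L0/L1/L2 = -/AFDEGH/- → run A
t=14: L0/L1/L2 = -/AFDEGH/- → run A
t=15: L0/L1/L2 = -/AFDEGH/- → run A
t=16: L0/L1/L2 = -/FDEGH/A → run F
t=17: L0/L1/L2 = -/FDEGH/A → run F
t=18: L0/L1/L2 = -/DEGH/A → run D
t=19: L0/L1/L2 = -/DEGH/A → run D
t=20: L0/L1/L2 = -/DEGH/A → run D
t=21: L0/L1/L2 = -/DEGH/A → run D
t=22: L0/L1/L2 = -/EGH/AD → run E
t=23: L0/L1/L2 = -/GH/AD → run G
t=24: L0/L1/L2 = -/GH/AD → run G
t=25: L0/L1/L2 = -/H/AD → run H
t=26: L0/L1/L2 = -/H/AD → run H
t=27: L0/L1/L2 = -/H/AD → run H
t=28: L0/L1/L2 = -/H/AD → run H
t=29: L0/L1/L2 = -/-/ADH → run A
t=30: L0/L1/L2 = -/-/DH → run D
t=31: L0/L1/L2 = -/-/DH → run D
t=32: L0/L1/L2 = -/-/H → run H
t=33: L0/L1/L2 = -/-/H → run H
t=34: (idle)
t=35: (idle)
t=36: (idle)
t=37: (idle)
t=38: (idle)
t=39: (idle)
t=40: (idle)
t=41: (idle)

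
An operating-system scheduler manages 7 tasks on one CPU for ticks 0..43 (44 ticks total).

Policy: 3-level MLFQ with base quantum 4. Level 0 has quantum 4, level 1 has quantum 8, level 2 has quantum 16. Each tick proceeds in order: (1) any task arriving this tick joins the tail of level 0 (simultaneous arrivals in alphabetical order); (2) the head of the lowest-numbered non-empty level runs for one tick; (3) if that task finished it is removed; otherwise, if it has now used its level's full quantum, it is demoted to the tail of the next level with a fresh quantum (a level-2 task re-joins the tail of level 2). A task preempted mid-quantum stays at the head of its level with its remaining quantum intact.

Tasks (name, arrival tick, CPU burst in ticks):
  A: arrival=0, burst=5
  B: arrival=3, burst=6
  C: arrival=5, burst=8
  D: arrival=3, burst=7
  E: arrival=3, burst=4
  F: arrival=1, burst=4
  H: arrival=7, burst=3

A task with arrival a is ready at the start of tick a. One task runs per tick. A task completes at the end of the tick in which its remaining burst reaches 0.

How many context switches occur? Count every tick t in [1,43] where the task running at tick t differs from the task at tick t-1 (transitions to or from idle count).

t=0: L0/L1/L2 = A/-/- → run A
t=1: L0/L1/L2 = AF/-/- → run A
t=2: L0/L1/L2 = AF/-/- → run A
t=3: L0/L1/L2 = AFBDE/-/- → run A
t=4: L0/L1/L2 = FBDE/A/- → run F
t=5: L0/L1/L2 = FBDEC/A/- → run F
t=6: L0/L1/L2 = FBDEC/A/- → run F
t=7: L0/L1/L2 = FBDECH/A/- → run F
t=8: L0/L1/L2 = BDECH/A/- → run B
t=9: L0/L1/L2 = BDECH/A/- → run B
t=10: L0/L1/L2 = BDECH/A/- → run B
t=11: L0/L1/L2 = BDECH/A/- → run B
t=12: L0/L1/L2 = DECH/AB/- → run D
t=13: L0/L1/L2 = DECH/AB/- → run D
t=14: L0/L1/L2 = DECH/AB/- → run D
t=15: L0/L1/L2 = DECH/AB/- → run D
t=16: L0/L1/L2 = ECH/ABD/- → run E
t=17: L0/L1/L2 = ECH/ABD/- → run E
t=18: L0/L1/L2 = ECH/ABD/- → run E
t=19: L0/L1/L2 = ECH/ABD/- → run E
t=20: L0/L1/L2 = CH/ABD/- → run C
t=21: L0/L1/L2 = CH/ABD/- → run C
t=22: L0/L1/L2 = CH/ABD/- → run C
t=23: L0/L1/L2 = CH/ABD/- → run C
t=24: L0/L1/L2 = H/ABDC/- → run H
t=25: L0/L1/L2 = H/ABDC/- → run H
t=26: L0/L1/L2 = H/ABDC/- → run H
t=27: L0/L1/L2 = -/ABDC/- → run A
t=28: L0/L1/L2 = -/BDC/- → run B
t=29: L0/L1/L2 = -/BDC/- → run B
t=30: L0/L1/L2 = -/DC/- → run D
t=31: L0/L1/L2 = -/DC/- → run D
t=32: L0/L1/L2 = -/DC/- → run D
t=33: L0/L1/L2 = -/C/- → run C
t=34: L0/L1/L2 = -/C/- → run C
t=35: L0/L1/L2 = -/C/- → run C
t=36: L0/L1/L2 = -/C/- → run C
t=37: (idle)
t=38: (idle)
t=39: (idle)
t=40: (idle)
t=41: (idle)
t=42: (idle)
t=43: (idle)

context switches = 11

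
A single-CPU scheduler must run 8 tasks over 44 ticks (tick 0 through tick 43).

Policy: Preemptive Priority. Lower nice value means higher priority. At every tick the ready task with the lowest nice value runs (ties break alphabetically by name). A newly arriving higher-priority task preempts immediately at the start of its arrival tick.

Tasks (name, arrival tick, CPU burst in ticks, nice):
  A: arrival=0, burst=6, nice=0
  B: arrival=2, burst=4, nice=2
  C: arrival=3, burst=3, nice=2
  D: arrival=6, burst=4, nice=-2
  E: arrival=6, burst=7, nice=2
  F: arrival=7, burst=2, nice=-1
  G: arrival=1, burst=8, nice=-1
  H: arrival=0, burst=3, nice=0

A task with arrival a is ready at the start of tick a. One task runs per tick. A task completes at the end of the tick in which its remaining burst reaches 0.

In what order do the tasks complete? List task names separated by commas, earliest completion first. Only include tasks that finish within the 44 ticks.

completion order = D, F, G, A, H, B, C, E

t=0: ready={A,H} → run A
t=1: ready={A,G,H} → run G
t=2: ready={A,B,G,H} → run G
t=3: ready={A,B,C,G,H} → run G
t=4: ready={A,B,C,G,H} → run G
t=5: ready={A,B,C,G,H} → run G
t=6: ready={A,B,C,D,E,G,H} → run D
t=7: ready={A,B,C,D,E,F,G,H} → run D
t=8: ready={A,B,C,D,E,F,G,H} → run D
t=9: ready={A,B,C,D,E,F,G,H} → run D
t=10: ready={A,B,C,E,F,G,H} → run F
t=11: ready={A,B,C,E,F,G,H} → run F
t=12: ready={A,B,C,E,G,H} → run G
t=13: ready={A,B,C,E,G,H} → run G
t=14: ready={A,B,C,E,G,H} → run G
t=15: ready={A,B,C,E,H} → run A
t=16: ready={A,B,C,E,H} → run A
t=17: ready={A,B,C,E,H} → run A
t=18: ready={A,B,C,E,H} → run A
t=19: ready={A,B,C,E,H} → run A
t=20: ready={B,C,E,H} → run H
t=21: ready={B,C,E,H} → run H
t=22: ready={B,C,E,H} → run H
t=23: ready={B,C,E} → run B
t=24: ready={B,C,E} → run B
t=25: ready={B,C,E} → run B
t=26: ready={B,C,E} → run B
t=27: ready={C,E} → run C
t=28: ready={C,E} → run C
t=29: ready={C,E} → run C
t=30: ready={E} → run E
t=31: ready={E} → run E
t=32: ready={E} → run E
t=33: ready={E} → run E
t=34: ready={E} → run E
t=35: ready={E} → run E
t=36: ready={E} → run E
t=37: (idle)
t=38: (idle)
t=39: (idle)
t=40: (idle)
t=41: (idle)
t=42: (idle)
t=43: (idle)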